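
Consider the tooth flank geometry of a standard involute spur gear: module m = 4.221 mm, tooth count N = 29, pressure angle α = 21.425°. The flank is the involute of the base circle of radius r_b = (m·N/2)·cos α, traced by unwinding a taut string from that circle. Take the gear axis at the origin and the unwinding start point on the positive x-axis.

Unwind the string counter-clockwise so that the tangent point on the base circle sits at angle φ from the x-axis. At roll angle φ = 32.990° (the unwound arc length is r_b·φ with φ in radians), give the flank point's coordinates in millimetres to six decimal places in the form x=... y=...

pitch radius r_p = m·N/2 = 4.221·29/2 = 61.204500
base radius r_b = r_p·cos α = 61.204500·cos 21.425° = 56.975056
roll angle φ = 32.990° = 0.57578412 rad
x = r_b·(cos φ + φ·sin φ) = 56.975056·(0.83876561 + 0.57578412·0.54449265) = 65.650980
y = r_b·(sin φ − φ·cos φ) = 56.975056·(0.54449265 − 0.57578412·0.83876561) = 3.506514

x=65.650980 y=3.506514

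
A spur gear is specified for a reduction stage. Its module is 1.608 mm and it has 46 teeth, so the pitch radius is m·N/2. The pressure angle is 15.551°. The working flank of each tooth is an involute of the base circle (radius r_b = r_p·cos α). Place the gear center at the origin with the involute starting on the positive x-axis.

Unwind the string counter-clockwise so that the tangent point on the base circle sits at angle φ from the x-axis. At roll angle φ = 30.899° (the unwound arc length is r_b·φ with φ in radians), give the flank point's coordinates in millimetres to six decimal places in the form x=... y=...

x=40.440626 y=1.809162

pitch radius r_p = m·N/2 = 1.608·46/2 = 36.984000
base radius r_b = r_p·cos α = 36.984000·cos 15.551° = 35.630097
roll angle φ = 30.899° = 0.53928929 rad
x = r_b·(cos φ + φ·sin φ) = 35.630097·(0.85807387 + 0.53928929·0.51352628) = 40.440626
y = r_b·(sin φ − φ·cos φ) = 35.630097·(0.51352628 − 0.53928929·0.85807387) = 1.809162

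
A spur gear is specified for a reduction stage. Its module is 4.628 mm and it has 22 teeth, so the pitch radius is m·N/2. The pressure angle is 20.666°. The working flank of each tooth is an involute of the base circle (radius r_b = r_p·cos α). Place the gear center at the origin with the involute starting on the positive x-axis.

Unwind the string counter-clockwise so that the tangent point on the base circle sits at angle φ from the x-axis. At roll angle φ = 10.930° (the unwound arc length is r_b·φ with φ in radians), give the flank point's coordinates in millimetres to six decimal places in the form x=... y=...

pitch radius r_p = m·N/2 = 4.628·22/2 = 50.908000
base radius r_b = r_p·cos α = 50.908000·cos 20.666° = 47.632255
roll angle φ = 10.930° = 0.19076449 rad
x = r_b·(cos φ + φ·sin φ) = 47.632255·(0.98185957 + 0.19076449·0.18960957) = 48.491080
y = r_b·(sin φ − φ·cos φ) = 47.632255·(0.18960957 − 0.19076449·0.98185957) = 0.109822

x=48.491080 y=0.109822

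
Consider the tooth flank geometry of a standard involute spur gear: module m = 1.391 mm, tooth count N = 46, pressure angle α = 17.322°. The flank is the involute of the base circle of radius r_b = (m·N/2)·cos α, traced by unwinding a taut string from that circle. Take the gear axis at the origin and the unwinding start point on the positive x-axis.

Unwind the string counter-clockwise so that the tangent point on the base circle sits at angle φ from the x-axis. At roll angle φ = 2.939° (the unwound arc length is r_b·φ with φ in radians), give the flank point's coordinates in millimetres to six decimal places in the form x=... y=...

pitch radius r_p = m·N/2 = 1.391·46/2 = 31.993000
base radius r_b = r_p·cos α = 31.993000·cos 17.322° = 30.542007
roll angle φ = 2.939° = 0.05129523 rad
x = r_b·(cos φ + φ·sin φ) = 30.542007·(0.99868469 + 0.05129523·0.05127274) = 30.582162
y = r_b·(sin φ − φ·cos φ) = 30.542007·(0.05127274 − 0.05129523·0.99868469) = 0.001374

x=30.582162 y=0.001374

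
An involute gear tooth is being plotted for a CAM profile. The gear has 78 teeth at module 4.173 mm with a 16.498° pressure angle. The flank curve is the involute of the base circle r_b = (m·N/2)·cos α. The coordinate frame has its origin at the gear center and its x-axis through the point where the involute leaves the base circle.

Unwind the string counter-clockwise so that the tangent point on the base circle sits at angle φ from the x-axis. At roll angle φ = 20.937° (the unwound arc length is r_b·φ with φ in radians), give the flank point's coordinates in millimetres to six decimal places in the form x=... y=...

x=166.119988 y=2.504369

pitch radius r_p = m·N/2 = 4.173·78/2 = 162.747000
base radius r_b = r_p·cos α = 162.747000·cos 16.498° = 156.046649
roll angle φ = 20.937° = 0.36541959 rad
x = r_b·(cos φ + φ·sin φ) = 156.046649·(0.93397391 + 0.36541959·0.35734121) = 166.119988
y = r_b·(sin φ − φ·cos φ) = 156.046649·(0.35734121 − 0.36541959·0.93397391) = 2.504369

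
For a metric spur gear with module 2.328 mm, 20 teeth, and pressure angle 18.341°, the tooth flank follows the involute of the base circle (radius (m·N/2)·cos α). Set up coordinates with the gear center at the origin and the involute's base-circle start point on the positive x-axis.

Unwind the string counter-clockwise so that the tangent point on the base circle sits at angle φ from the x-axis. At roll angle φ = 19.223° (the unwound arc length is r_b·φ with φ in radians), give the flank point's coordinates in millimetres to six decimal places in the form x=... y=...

pitch radius r_p = m·N/2 = 2.328·20/2 = 23.280000
base radius r_b = r_p·cos α = 23.280000·cos 18.341° = 22.097389
roll angle φ = 19.223° = 0.33550464 rad
x = r_b·(cos φ + φ·sin φ) = 22.097389·(0.94424428 + 0.33550464·0.32924572) = 23.306287
y = r_b·(sin φ − φ·cos φ) = 22.097389·(0.32924572 − 0.33550464·0.94424428) = 0.275055

x=23.306287 y=0.275055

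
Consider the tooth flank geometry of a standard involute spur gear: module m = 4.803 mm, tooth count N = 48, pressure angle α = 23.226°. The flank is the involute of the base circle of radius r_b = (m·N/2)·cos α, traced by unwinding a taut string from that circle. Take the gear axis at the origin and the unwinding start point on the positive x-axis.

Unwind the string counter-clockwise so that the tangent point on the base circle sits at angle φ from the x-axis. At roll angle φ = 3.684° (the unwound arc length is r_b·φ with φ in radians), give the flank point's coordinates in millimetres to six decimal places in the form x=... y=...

pitch radius r_p = m·N/2 = 4.803·48/2 = 115.272000
base radius r_b = r_p·cos α = 115.272000·cos 23.226° = 105.929951
roll angle φ = 3.684° = 0.06429793 rad
x = r_b·(cos φ + φ·sin φ) = 105.929951·(0.99793360 + 0.06429793·0.06425364) = 106.148694
y = r_b·(sin φ − φ·cos φ) = 105.929951·(0.06425364 − 0.06429793·0.99793360) = 0.009382

x=106.148694 y=0.009382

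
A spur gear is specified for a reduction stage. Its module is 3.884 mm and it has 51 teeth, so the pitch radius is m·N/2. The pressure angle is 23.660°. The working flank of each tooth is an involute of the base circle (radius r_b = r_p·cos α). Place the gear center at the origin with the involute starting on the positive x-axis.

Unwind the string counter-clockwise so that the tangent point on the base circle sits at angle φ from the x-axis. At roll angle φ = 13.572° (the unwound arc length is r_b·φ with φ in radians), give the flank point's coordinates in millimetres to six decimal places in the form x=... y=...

x=93.226308 y=0.399661

pitch radius r_p = m·N/2 = 3.884·51/2 = 99.042000
base radius r_b = r_p·cos α = 99.042000·cos 23.660° = 90.716825
roll angle φ = 13.572° = 0.23687609 rad
x = r_b·(cos φ + φ·sin φ) = 90.716825·(0.97207580 + 0.23687609·0.23466710) = 93.226308
y = r_b·(sin φ − φ·cos φ) = 90.716825·(0.23466710 − 0.23687609·0.97207580) = 0.399661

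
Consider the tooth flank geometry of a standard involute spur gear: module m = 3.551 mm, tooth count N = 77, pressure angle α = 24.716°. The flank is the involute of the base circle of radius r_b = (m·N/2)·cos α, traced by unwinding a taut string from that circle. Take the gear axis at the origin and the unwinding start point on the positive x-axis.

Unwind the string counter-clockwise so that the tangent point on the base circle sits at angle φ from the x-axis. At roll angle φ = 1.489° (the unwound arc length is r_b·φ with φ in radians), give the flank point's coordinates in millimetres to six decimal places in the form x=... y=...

x=124.231305 y=0.000727

pitch radius r_p = m·N/2 = 3.551·77/2 = 136.713500
base radius r_b = r_p·cos α = 136.713500·cos 24.716° = 124.189375
roll angle φ = 1.489° = 0.02598795 rad
x = r_b·(cos φ + φ·sin φ) = 124.189375·(0.99966233 + 0.02598795·0.02598503) = 124.231305
y = r_b·(sin φ − φ·cos φ) = 124.189375·(0.02598503 − 0.02598795·0.99966233) = 0.000727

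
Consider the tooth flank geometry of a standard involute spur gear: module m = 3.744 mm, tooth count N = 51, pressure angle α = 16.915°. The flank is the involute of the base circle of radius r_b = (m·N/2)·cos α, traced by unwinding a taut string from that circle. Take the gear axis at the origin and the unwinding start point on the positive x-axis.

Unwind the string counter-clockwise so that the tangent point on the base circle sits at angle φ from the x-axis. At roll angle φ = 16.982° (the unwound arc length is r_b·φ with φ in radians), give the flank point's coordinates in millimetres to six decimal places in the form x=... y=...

x=95.266048 y=0.785826

pitch radius r_p = m·N/2 = 3.744·51/2 = 95.472000
base radius r_b = r_p·cos α = 95.472000·cos 16.915° = 91.341637
roll angle φ = 16.982° = 0.29639181 rad
x = r_b·(cos φ + φ·sin φ) = 91.341637·(0.95639656 + 0.29639181·0.29207126) = 95.266048
y = r_b·(sin φ − φ·cos φ) = 91.341637·(0.29207126 − 0.29639181·0.95639656) = 0.785826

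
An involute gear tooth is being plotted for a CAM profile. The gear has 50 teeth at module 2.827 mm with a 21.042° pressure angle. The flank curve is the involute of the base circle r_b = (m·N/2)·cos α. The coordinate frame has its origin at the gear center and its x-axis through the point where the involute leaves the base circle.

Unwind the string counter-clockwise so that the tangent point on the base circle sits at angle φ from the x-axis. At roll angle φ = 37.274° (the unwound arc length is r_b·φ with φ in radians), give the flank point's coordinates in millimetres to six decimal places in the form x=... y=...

pitch radius r_p = m·N/2 = 2.827·50/2 = 70.675000
base radius r_b = r_p·cos α = 70.675000·cos 21.042° = 65.962213
roll angle φ = 37.274° = 0.65055403 rad
x = r_b·(cos φ + φ·sin φ) = 65.962213·(0.79574839 + 0.65055403·0.60562736) = 78.477996
y = r_b·(sin φ − φ·cos φ) = 65.962213·(0.60562736 − 0.65055403·0.79574839) = 5.801380

x=78.477996 y=5.801380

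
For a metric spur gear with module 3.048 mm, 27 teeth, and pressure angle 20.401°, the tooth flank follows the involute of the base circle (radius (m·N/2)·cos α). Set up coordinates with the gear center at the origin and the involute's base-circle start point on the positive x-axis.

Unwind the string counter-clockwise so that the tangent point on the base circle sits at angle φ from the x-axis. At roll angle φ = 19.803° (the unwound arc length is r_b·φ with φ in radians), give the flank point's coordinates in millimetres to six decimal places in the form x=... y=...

x=40.802267 y=0.524473

pitch radius r_p = m·N/2 = 3.048·27/2 = 41.148000
base radius r_b = r_p·cos α = 41.148000·cos 20.401° = 38.567029
roll angle φ = 19.803° = 0.34562755 rad
x = r_b·(cos φ + φ·sin φ) = 38.567029·(0.94086303 + 0.34562755·0.33878718) = 40.802267
y = r_b·(sin φ − φ·cos φ) = 38.567029·(0.33878718 − 0.34562755·0.94086303) = 0.524473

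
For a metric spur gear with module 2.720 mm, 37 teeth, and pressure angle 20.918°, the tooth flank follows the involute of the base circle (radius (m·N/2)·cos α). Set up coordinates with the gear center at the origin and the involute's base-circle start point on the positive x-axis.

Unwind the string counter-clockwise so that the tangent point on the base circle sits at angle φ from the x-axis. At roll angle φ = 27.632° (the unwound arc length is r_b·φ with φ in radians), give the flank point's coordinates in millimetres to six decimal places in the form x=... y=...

x=52.155906 y=1.716894

pitch radius r_p = m·N/2 = 2.720·37/2 = 50.320000
base radius r_b = r_p·cos α = 50.320000·cos 20.918° = 47.003527
roll angle φ = 27.632° = 0.48226938 rad
x = r_b·(cos φ + φ·sin φ) = 47.003527·(0.88594469 + 0.48226938·0.46379091) = 52.155906
y = r_b·(sin φ − φ·cos φ) = 47.003527·(0.46379091 − 0.48226938·0.88594469) = 1.716894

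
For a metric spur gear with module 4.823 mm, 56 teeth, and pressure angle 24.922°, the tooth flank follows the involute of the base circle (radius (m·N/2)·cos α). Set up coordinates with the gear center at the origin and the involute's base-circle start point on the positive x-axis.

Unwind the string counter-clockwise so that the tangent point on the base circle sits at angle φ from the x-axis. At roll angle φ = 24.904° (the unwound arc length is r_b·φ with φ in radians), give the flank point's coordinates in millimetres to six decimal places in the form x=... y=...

x=133.497127 y=3.289403

pitch radius r_p = m·N/2 = 4.823·56/2 = 135.044000
base radius r_b = r_p·cos α = 135.044000·cos 24.922° = 122.469011
roll angle φ = 24.904° = 0.43465680 rad
x = r_b·(cos φ + φ·sin φ) = 122.469011·(0.90701462 + 0.43465680·0.42109914) = 133.497127
y = r_b·(sin φ − φ·cos φ) = 122.469011·(0.42109914 − 0.43465680·0.90701462) = 3.289403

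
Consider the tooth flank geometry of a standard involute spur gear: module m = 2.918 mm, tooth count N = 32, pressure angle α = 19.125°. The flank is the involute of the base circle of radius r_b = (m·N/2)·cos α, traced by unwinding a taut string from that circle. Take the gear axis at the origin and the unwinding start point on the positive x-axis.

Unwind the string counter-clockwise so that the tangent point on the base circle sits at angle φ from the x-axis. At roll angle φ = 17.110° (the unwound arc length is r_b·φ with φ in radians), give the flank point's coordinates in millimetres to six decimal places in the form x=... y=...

pitch radius r_p = m·N/2 = 2.918·32/2 = 46.688000
base radius r_b = r_p·cos α = 46.688000·cos 19.125° = 44.111105
roll angle φ = 17.110° = 0.29862584 rad
x = r_b·(cos φ + φ·sin φ) = 44.111105·(0.95574168 + 0.29862584·0.29420714) = 46.034328
y = r_b·(sin φ − φ·cos φ) = 44.111105·(0.29420714 − 0.29862584·0.95574168) = 0.388089

x=46.034328 y=0.388089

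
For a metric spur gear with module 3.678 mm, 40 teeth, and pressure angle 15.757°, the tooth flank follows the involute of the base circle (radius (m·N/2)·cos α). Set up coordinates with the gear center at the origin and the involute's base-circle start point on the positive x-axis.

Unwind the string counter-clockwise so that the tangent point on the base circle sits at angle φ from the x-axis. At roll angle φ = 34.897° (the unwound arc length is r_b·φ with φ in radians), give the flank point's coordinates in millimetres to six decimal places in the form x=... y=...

x=82.734140 y=5.136714

pitch radius r_p = m·N/2 = 3.678·40/2 = 73.560000
base radius r_b = r_p·cos α = 73.560000·cos 15.757° = 70.795767
roll angle φ = 34.897° = 0.60906755 rad
x = r_b·(cos φ + φ·sin φ) = 70.795767·(0.82018183 + 0.60906755·0.57210293) = 82.734140
y = r_b·(sin φ − φ·cos φ) = 70.795767·(0.57210293 − 0.60906755·0.82018183) = 5.136714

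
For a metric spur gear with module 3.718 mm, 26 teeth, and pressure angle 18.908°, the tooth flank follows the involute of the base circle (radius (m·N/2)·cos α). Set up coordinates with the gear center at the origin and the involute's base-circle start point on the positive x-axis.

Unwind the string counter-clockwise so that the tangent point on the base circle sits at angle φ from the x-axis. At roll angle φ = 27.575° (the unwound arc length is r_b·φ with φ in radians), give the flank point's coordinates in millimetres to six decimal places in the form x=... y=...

x=50.718811 y=1.660072

pitch radius r_p = m·N/2 = 3.718·26/2 = 48.334000
base radius r_b = r_p·cos α = 48.334000·cos 18.908° = 45.725903
roll angle φ = 27.575° = 0.48127454 rad
x = r_b·(cos φ + φ·sin φ) = 45.725903·(0.88640565 + 0.48127454·0.46290931) = 50.718811
y = r_b·(sin φ − φ·cos φ) = 45.725903·(0.46290931 − 0.48127454·0.88640565) = 1.660072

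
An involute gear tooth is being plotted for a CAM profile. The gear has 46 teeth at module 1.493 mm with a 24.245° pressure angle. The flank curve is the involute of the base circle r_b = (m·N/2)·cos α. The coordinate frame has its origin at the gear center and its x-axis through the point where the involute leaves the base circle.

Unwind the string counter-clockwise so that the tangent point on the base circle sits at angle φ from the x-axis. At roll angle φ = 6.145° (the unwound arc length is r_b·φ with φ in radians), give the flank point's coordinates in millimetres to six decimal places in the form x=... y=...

pitch radius r_p = m·N/2 = 1.493·46/2 = 34.339000
base radius r_b = r_p·cos α = 34.339000·cos 24.245° = 31.310227
roll angle φ = 6.145° = 0.10725048 rad
x = r_b·(cos φ + φ·sin φ) = 31.310227·(0.99425418 + 0.10725048·0.10704499) = 31.489786
y = r_b·(sin φ − φ·cos φ) = 31.310227·(0.10704499 − 0.10725048·0.99425418) = 0.012861

x=31.489786 y=0.012861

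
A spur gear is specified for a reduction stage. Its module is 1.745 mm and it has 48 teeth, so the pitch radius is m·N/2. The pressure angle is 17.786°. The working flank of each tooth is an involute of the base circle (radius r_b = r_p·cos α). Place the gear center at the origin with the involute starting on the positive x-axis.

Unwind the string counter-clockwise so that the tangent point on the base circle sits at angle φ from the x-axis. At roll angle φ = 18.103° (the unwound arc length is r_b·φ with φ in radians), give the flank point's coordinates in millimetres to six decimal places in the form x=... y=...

pitch radius r_p = m·N/2 = 1.745·48/2 = 41.880000
base radius r_b = r_p·cos α = 41.880000·cos 17.786° = 39.878306
roll angle φ = 18.103° = 0.31595695 rad
x = r_b·(cos φ + φ·sin φ) = 39.878306·(0.95049946 + 0.31595695·0.31072620) = 41.819405
y = r_b·(sin φ − φ·cos φ) = 39.878306·(0.31072620 − 0.31595695·0.95049946) = 0.415105

x=41.819405 y=0.415105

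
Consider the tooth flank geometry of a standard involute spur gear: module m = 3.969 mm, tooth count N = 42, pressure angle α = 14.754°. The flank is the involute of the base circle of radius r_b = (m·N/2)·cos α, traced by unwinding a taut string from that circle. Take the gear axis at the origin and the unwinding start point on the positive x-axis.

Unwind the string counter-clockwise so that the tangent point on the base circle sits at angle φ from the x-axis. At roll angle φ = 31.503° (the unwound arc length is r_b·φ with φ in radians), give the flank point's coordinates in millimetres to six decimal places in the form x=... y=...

x=91.878764 y=4.332310

pitch radius r_p = m·N/2 = 3.969·42/2 = 83.349000
base radius r_b = r_p·cos α = 83.349000·cos 14.754° = 80.600830
roll angle φ = 31.503° = 0.54983107 rad
x = r_b·(cos φ + φ·sin φ) = 80.600830·(0.85261281 + 0.54983107·0.52254321) = 91.878764
y = r_b·(sin φ − φ·cos φ) = 80.600830·(0.52254321 − 0.54983107·0.85261281) = 4.332310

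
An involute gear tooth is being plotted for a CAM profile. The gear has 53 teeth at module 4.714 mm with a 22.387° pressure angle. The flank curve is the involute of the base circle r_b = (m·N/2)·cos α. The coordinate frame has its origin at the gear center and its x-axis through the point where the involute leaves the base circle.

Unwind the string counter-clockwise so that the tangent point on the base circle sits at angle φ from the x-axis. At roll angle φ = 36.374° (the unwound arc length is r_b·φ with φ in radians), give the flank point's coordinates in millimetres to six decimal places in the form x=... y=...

pitch radius r_p = m·N/2 = 4.714·53/2 = 124.921000
base radius r_b = r_p·cos α = 124.921000·cos 22.387° = 115.506013
roll angle φ = 36.374° = 0.63484606 rad
x = r_b·(cos φ + φ·sin φ) = 115.506013·(0.80516300 + 0.63484606·0.59305358) = 136.488919
y = r_b·(sin φ − φ·cos φ) = 115.506013·(0.59305358 − 0.63484606·0.80516300) = 9.459829

x=136.488919 y=9.459829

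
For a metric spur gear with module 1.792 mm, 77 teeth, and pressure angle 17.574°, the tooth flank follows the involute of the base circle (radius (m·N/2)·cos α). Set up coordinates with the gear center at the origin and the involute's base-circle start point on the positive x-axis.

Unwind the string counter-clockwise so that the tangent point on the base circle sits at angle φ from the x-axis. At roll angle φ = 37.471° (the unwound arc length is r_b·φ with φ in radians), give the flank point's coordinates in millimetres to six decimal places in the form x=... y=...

x=78.368905 y=5.874186

pitch radius r_p = m·N/2 = 1.792·77/2 = 68.992000
base radius r_b = r_p·cos α = 68.992000·cos 17.574° = 65.771990
roll angle φ = 37.471° = 0.65399232 rad
x = r_b·(cos φ + φ·sin φ) = 65.771990·(0.79366136 + 0.65399232·0.60835980) = 78.368905
y = r_b·(sin φ − φ·cos φ) = 65.771990·(0.60835980 − 0.65399232·0.79366136) = 5.874186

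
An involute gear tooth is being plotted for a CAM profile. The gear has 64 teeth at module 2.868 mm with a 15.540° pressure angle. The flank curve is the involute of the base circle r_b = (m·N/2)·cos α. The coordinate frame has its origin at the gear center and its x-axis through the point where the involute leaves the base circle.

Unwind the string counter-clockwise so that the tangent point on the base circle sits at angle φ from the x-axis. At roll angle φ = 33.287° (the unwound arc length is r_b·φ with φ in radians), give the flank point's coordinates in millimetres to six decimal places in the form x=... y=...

x=102.107363 y=5.586765

pitch radius r_p = m·N/2 = 2.868·64/2 = 91.776000
base radius r_b = r_p·cos α = 91.776000·cos 15.540° = 88.421004
roll angle φ = 33.287° = 0.58096775 rad
x = r_b·(cos φ + φ·sin φ) = 88.421004·(0.83593191 + 0.58096775·0.54883317) = 102.107363
y = r_b·(sin φ − φ·cos φ) = 88.421004·(0.54883317 − 0.58096775·0.83593191) = 5.586765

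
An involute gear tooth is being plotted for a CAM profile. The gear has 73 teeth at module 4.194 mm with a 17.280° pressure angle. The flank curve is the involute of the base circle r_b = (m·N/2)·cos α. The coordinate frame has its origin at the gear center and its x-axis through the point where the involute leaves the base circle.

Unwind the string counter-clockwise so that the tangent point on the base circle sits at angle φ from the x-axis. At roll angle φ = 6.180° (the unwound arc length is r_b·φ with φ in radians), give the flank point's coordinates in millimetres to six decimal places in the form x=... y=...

x=147.019433 y=0.061071

pitch radius r_p = m·N/2 = 4.194·73/2 = 153.081000
base radius r_b = r_p·cos α = 153.081000·cos 17.280° = 146.171619
roll angle φ = 6.180° = 0.10786135 rad
x = r_b·(cos φ + φ·sin φ) = 146.171619·(0.99418860 + 0.10786135·0.10765232) = 147.019433
y = r_b·(sin φ − φ·cos φ) = 146.171619·(0.10765232 − 0.10786135·0.99418860) = 0.061071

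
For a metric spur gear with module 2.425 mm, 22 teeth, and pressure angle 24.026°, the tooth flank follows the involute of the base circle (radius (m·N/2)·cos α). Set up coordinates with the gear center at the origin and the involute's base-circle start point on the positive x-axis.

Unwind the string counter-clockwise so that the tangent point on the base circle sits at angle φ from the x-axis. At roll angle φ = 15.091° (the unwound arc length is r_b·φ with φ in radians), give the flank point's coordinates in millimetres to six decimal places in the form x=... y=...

pitch radius r_p = m·N/2 = 2.425·22/2 = 26.675000
base radius r_b = r_p·cos α = 26.675000·cos 24.026° = 24.363899
roll angle φ = 15.091° = 0.26338764 rad
x = r_b·(cos φ + φ·sin φ) = 24.363899·(0.96551354 + 0.26338764·0.26035285) = 25.194398
y = r_b·(sin φ − φ·cos φ) = 24.363899·(0.26035285 − 0.26338764·0.96551354) = 0.147366

x=25.194398 y=0.147366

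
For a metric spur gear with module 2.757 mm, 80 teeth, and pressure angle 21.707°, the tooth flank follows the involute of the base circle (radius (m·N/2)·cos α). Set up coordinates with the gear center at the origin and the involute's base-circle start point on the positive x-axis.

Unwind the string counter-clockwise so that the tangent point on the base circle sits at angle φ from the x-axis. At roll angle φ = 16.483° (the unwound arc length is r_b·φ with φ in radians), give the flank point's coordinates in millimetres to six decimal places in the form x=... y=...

pitch radius r_p = m·N/2 = 2.757·80/2 = 110.280000
base radius r_b = r_p·cos α = 110.280000·cos 21.707° = 102.459758
roll angle φ = 16.483° = 0.28768262 rad
x = r_b·(cos φ + φ·sin φ) = 102.459758·(0.95890396 + 0.28768262·0.28373084) = 106.612287
y = r_b·(sin φ − φ·cos φ) = 102.459758·(0.28373084 − 0.28768262·0.95890396) = 0.806444

x=106.612287 y=0.806444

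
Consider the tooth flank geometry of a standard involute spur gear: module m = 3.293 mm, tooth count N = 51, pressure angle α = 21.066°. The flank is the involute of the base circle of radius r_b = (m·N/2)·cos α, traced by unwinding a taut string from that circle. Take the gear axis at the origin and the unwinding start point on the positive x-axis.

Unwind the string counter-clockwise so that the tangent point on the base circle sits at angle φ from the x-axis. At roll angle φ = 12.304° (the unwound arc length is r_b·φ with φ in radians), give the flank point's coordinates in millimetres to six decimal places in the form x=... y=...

pitch radius r_p = m·N/2 = 3.293·51/2 = 83.971500
base radius r_b = r_p·cos α = 83.971500·cos 21.066° = 78.359432
roll angle φ = 12.304° = 0.21474531 rad
x = r_b·(cos φ + φ·sin φ) = 78.359432·(0.97703070 + 0.21474531·0.21309860) = 80.145450
y = r_b·(sin φ − φ·cos φ) = 78.359432·(0.21309860 − 0.21474531·0.97703070) = 0.257476

x=80.145450 y=0.257476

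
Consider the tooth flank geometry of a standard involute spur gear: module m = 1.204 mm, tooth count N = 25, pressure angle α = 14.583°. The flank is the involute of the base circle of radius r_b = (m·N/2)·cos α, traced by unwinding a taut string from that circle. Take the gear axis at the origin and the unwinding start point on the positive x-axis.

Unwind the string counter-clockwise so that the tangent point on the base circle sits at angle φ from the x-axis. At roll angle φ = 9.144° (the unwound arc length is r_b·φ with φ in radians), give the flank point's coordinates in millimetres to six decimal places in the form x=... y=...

x=14.749455 y=0.019685

pitch radius r_p = m·N/2 = 1.204·25/2 = 15.050000
base radius r_b = r_p·cos α = 15.050000·cos 14.583° = 14.565148
roll angle φ = 9.144° = 0.15959291 rad
x = r_b·(cos φ + φ·sin φ) = 14.565148·(0.98729206 + 0.15959291·0.15891630) = 14.749455
y = r_b·(sin φ − φ·cos φ) = 14.565148·(0.15891630 − 0.15959291·0.98729206) = 0.019685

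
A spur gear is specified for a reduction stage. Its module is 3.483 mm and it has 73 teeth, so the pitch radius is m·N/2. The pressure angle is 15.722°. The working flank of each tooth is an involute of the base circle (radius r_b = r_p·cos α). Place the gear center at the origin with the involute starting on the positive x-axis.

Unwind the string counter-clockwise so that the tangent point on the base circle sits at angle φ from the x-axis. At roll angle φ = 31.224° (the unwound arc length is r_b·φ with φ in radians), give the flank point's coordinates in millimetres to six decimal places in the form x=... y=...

x=139.217652 y=6.407817

pitch radius r_p = m·N/2 = 3.483·73/2 = 127.129500
base radius r_b = r_p·cos α = 127.129500·cos 15.722° = 122.373302
roll angle φ = 31.224° = 0.54496161 rad
x = r_b·(cos φ + φ·sin φ) = 122.373302·(0.85514719 + 0.54496161·0.51838526) = 139.217652
y = r_b·(sin φ − φ·cos φ) = 122.373302·(0.51838526 − 0.54496161·0.85514719) = 6.407817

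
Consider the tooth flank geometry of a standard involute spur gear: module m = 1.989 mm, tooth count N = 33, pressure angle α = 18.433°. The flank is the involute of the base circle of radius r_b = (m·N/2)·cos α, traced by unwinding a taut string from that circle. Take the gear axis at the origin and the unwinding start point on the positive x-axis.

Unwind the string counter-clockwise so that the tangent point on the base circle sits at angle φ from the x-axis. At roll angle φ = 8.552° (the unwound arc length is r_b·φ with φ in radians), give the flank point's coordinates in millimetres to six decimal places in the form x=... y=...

x=31.479607 y=0.034434

pitch radius r_p = m·N/2 = 1.989·33/2 = 32.818500
base radius r_b = r_p·cos α = 32.818500·cos 18.433° = 31.134716
roll angle φ = 8.552° = 0.14926056 rad
x = r_b·(cos φ + φ·sin φ) = 31.134716·(0.98888131 + 0.14926056·0.14870695) = 31.479607
y = r_b·(sin φ − φ·cos φ) = 31.134716·(0.14870695 − 0.14926056·0.98888131) = 0.034434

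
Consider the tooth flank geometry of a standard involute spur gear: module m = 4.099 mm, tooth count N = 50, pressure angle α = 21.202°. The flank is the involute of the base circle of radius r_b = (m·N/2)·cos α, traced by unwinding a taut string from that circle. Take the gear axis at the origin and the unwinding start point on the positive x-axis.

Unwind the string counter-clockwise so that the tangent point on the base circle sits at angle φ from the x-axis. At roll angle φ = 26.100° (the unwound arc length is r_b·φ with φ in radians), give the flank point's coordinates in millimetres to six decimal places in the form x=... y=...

pitch radius r_p = m·N/2 = 4.099·50/2 = 102.475000
base radius r_b = r_p·cos α = 102.475000·cos 21.202° = 95.538588
roll angle φ = 26.100° = 0.45553093 rad
x = r_b·(cos φ + φ·sin φ) = 95.538588·(0.89802758 + 0.45553093·0.43993917) = 104.942783
y = r_b·(sin φ − φ·cos φ) = 95.538588·(0.43993917 − 0.45553093·0.89802758) = 2.948304

x=104.942783 y=2.948304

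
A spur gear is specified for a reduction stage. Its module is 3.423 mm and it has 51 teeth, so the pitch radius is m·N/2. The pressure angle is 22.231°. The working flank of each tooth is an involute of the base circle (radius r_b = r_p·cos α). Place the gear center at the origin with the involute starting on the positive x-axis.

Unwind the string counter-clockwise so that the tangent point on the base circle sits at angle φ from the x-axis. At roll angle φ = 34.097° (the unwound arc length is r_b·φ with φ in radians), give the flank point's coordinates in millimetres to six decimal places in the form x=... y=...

pitch radius r_p = m·N/2 = 3.423·51/2 = 87.286500
base radius r_b = r_p·cos α = 87.286500·cos 22.231° = 80.798147
roll angle φ = 34.097° = 0.59510492 rad
x = r_b·(cos φ + φ·sin φ) = 80.798147·(0.82808969 + 0.59510492·0.56059564) = 93.863442
y = r_b·(sin φ − φ·cos φ) = 80.798147·(0.56059564 − 0.59510492·0.82808969) = 5.477742

x=93.863442 y=5.477742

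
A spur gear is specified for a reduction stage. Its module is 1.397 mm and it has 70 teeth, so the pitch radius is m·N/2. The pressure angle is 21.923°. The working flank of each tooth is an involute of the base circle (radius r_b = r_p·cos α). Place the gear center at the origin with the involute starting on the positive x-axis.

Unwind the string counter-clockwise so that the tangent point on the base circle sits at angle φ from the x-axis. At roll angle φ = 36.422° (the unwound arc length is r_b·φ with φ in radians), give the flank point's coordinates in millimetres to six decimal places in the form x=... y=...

x=53.618650 y=3.729201

pitch radius r_p = m·N/2 = 1.397·70/2 = 48.895000
base radius r_b = r_p·cos α = 48.895000·cos 21.923° = 45.359229
roll angle φ = 36.422° = 0.63568382 rad
x = r_b·(cos φ + φ·sin φ) = 45.359229·(0.80466588 + 0.63568382·0.59372790) = 53.618650
y = r_b·(sin φ − φ·cos φ) = 45.359229·(0.59372790 − 0.63568382·0.80466588) = 3.729201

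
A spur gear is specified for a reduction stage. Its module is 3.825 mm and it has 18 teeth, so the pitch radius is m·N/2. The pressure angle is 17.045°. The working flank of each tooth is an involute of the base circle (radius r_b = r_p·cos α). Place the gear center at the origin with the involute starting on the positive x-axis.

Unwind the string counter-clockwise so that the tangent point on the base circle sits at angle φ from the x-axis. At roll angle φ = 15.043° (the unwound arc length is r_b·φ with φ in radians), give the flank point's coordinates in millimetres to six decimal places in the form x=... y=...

x=34.027784 y=0.197189

pitch radius r_p = m·N/2 = 3.825·18/2 = 34.425000
base radius r_b = r_p·cos α = 34.425000·cos 17.045° = 32.912876
roll angle φ = 15.043° = 0.26254988 rad
x = r_b·(cos φ + φ·sin φ) = 32.912876·(0.96573131 + 0.26254988·0.25954389) = 34.027784
y = r_b·(sin φ − φ·cos φ) = 32.912876·(0.25954389 − 0.26254988·0.96573131) = 0.197189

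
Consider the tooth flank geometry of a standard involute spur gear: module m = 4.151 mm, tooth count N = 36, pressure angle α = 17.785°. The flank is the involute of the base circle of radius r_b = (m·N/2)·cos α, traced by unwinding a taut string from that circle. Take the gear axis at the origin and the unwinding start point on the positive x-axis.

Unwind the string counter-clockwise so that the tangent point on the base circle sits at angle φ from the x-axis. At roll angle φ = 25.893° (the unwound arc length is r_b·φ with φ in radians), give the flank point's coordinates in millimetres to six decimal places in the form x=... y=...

pitch radius r_p = m·N/2 = 4.151·36/2 = 74.718000
base radius r_b = r_p·cos α = 74.718000·cos 17.785° = 71.147181
roll angle φ = 25.893° = 0.45191810 rad
x = r_b·(cos φ + φ·sin φ) = 71.147181·(0.89961114 + 0.45191810·0.43669188) = 78.045619
y = r_b·(sin φ − φ·cos φ) = 71.147181·(0.43669188 − 0.45191810·0.89961114) = 2.144470

x=78.045619 y=2.144470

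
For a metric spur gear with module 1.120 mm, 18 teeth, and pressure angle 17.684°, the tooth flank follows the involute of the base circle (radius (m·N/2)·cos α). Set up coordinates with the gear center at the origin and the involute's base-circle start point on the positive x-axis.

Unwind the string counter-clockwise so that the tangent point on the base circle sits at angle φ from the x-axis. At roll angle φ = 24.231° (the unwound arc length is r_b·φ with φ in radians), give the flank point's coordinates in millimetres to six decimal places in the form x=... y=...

x=10.424488 y=0.237835

pitch radius r_p = m·N/2 = 1.120·18/2 = 10.080000
base radius r_b = r_p·cos α = 10.080000·cos 17.684° = 9.603683
roll angle φ = 24.231° = 0.42291073 rad
x = r_b·(cos φ + φ·sin φ) = 9.603683·(0.91189819 + 0.42291073·0.41041648) = 10.424488
y = r_b·(sin φ − φ·cos φ) = 9.603683·(0.41041648 − 0.42291073·0.91189819) = 0.237835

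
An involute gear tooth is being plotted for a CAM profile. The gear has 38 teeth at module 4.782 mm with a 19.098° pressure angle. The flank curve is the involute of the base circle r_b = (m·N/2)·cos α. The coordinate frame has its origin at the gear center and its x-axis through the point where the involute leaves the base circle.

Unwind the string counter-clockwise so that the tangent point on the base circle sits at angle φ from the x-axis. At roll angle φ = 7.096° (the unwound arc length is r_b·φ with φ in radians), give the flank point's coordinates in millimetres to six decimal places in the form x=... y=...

x=86.513142 y=0.054283

pitch radius r_p = m·N/2 = 4.782·38/2 = 90.858000
base radius r_b = r_p·cos α = 90.858000·cos 19.098° = 85.857206
roll angle φ = 7.096° = 0.12384856 rad
x = r_b·(cos φ + φ·sin φ) = 85.857206·(0.99234056 + 0.12384856·0.12353220) = 86.513142
y = r_b·(sin φ − φ·cos φ) = 85.857206·(0.12353220 − 0.12384856·0.99234056) = 0.054283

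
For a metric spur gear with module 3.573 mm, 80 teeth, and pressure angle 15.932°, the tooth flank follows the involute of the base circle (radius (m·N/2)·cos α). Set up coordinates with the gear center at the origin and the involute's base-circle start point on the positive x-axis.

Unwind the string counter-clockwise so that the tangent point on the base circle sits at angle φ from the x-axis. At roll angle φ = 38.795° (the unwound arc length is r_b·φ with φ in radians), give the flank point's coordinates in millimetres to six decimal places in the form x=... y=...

pitch radius r_p = m·N/2 = 3.573·80/2 = 142.920000
base radius r_b = r_p·cos α = 142.920000·cos 15.932° = 137.430179
roll angle φ = 38.795° = 0.67710048 rad
x = r_b·(cos φ + φ·sin φ) = 137.430179·(0.77939264 + 0.67710048·0.62653580) = 165.413758
y = r_b·(sin φ − φ·cos φ) = 137.430179·(0.62653580 − 0.67710048·0.77939264) = 13.579292

x=165.413758 y=13.579292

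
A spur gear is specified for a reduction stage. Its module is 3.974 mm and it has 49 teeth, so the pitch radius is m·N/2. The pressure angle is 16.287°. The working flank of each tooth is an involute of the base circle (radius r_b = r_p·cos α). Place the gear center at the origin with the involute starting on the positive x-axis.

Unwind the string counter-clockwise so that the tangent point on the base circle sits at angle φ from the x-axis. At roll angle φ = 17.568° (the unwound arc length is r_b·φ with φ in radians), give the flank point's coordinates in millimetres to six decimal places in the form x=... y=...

pitch radius r_p = m·N/2 = 3.974·49/2 = 97.363000
base radius r_b = r_p·cos α = 97.363000·cos 16.287° = 93.455720
roll angle φ = 17.568° = 0.30661944 rad
x = r_b·(cos φ + φ·sin φ) = 93.455720·(0.95335939 + 0.30661944·0.30183748) = 97.746145
y = r_b·(sin φ − φ·cos φ) = 93.455720·(0.30183748 − 0.30661944·0.95335939) = 0.889601

x=97.746145 y=0.889601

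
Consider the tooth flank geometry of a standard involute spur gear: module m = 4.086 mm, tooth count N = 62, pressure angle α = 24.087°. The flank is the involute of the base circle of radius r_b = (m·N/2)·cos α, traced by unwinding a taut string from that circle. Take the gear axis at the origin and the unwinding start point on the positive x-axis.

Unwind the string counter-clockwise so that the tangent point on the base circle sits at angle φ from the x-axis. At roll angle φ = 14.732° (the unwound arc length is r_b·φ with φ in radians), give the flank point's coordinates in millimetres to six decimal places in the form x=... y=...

x=119.396311 y=0.650906

pitch radius r_p = m·N/2 = 4.086·62/2 = 126.666000
base radius r_b = r_p·cos α = 126.666000·cos 24.087° = 115.636786
roll angle φ = 14.732° = 0.25712191 rad
x = r_b·(cos φ + φ·sin φ) = 115.636786·(0.96712588 + 0.25712191·0.25429813) = 119.396311
y = r_b·(sin φ − φ·cos φ) = 115.636786·(0.25429813 − 0.25712191·0.96712588) = 0.650906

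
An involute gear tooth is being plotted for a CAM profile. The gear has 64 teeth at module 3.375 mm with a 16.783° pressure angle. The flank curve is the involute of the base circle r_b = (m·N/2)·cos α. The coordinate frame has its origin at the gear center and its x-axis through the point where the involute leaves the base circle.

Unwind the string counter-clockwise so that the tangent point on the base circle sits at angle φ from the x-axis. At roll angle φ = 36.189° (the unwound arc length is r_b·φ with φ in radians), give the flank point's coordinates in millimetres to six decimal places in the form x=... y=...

pitch radius r_p = m·N/2 = 3.375·64/2 = 108.000000
base radius r_b = r_p·cos α = 108.000000·cos 16.783° = 103.399763
roll angle φ = 36.189° = 0.63161720 rad
x = r_b·(cos φ + φ·sin φ) = 103.399763·(0.80707369 + 0.63161720·0.59045073) = 122.013015
y = r_b·(sin φ − φ·cos φ) = 103.399763·(0.59045073 − 0.63161720·0.80707369) = 8.343235

x=122.013015 y=8.343235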